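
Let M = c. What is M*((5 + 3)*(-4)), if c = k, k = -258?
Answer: 8256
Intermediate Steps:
c = -258
M = -258
M*((5 + 3)*(-4)) = -258*(5 + 3)*(-4) = -2064*(-4) = -258*(-32) = 8256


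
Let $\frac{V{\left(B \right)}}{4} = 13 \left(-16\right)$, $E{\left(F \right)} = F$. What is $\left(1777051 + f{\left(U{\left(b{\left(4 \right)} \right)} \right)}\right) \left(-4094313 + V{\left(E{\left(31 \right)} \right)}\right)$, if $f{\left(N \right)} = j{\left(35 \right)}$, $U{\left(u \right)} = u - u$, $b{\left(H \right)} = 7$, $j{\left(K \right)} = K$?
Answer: $-7277424847470$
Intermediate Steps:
$V{\left(B \right)} = -832$ ($V{\left(B \right)} = 4 \cdot 13 \left(-16\right) = 4 \left(-208\right) = -832$)
$U{\left(u \right)} = 0$
$f{\left(N \right)} = 35$
$\left(1777051 + f{\left(U{\left(b{\left(4 \right)} \right)} \right)}\right) \left(-4094313 + V{\left(E{\left(31 \right)} \right)}\right) = \left(1777051 + 35\right) \left(-4094313 - 832\right) = 1777086 \left(-4095145\right) = -7277424847470$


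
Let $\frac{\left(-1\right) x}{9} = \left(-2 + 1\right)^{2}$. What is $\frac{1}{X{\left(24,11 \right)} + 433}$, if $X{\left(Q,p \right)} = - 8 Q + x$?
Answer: $\frac{1}{232} \approx 0.0043103$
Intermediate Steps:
$x = -9$ ($x = - 9 \left(-2 + 1\right)^{2} = - 9 \left(-1\right)^{2} = \left(-9\right) 1 = -9$)
$X{\left(Q,p \right)} = -9 - 8 Q$ ($X{\left(Q,p \right)} = - 8 Q - 9 = -9 - 8 Q$)
$\frac{1}{X{\left(24,11 \right)} + 433} = \frac{1}{\left(-9 - 192\right) + 433} = \frac{1}{-201 + 433} = \frac{1}{232}$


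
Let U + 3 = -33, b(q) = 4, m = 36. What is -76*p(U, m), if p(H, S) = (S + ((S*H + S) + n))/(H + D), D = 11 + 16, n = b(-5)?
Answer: -92720/9 ≈ -10302.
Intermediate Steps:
n = 4
U = -36 (U = -3 - 33 = -36)
D = 27
p(H, S) = (4 + 2*S + H*S)/(27 + H) (p(H, S) = (S + ((S*H + S) + 4))/(H + 27) = (S + ((H*S + S) + 4))/(27 + H) = (S + ((S + H*S) + 4))/(27 + H) = (S + (4 + S + H*S))/(27 + H) = (4 + 2*S + H*S)/(27 + H))
-76*p(U, m) = -76*(4 + 2*36 - 36*36)/(27 - 36) = -76*(4 + 72 - 1296)/(-9) = -(-76)*(-1220)/9 = -76*1220/9 = -92720/9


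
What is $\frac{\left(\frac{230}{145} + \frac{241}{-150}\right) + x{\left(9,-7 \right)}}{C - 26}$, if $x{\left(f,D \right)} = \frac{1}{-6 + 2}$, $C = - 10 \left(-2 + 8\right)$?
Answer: $\frac{2353}{748200} \approx 0.0031449$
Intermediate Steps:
$C = -60$ ($C = \left(-10\right) 6 = -60$)
$x{\left(f,D \right)} = - \frac{1}{4}$ ($x{\left(f,D \right)} = \frac{1}{-4} = - \frac{1}{4}$)
$\frac{\left(\frac{230}{145} + \frac{241}{-150}\right) + x{\left(9,-7 \right)}}{C - 26} = \frac{\left(\frac{230}{145} + \frac{241}{-150}\right) - \frac{1}{4}}{-60 - 26} = \frac{\left(230 \cdot \frac{1}{145} + 241 \left(- \frac{1}{150}\right)\right) - \frac{1}{4}}{-86} = \left(\left(\frac{46}{29} - \frac{241}{150}\right) - \frac{1}{4}\right) \left(- \frac{1}{86}\right) = \left(- \frac{89}{4350} - \frac{1}{4}\right) \left(- \frac{1}{86}\right) = \left(- \frac{2353}{8700}\right) \left(- \frac{1}{86}\right) = \frac{2353}{748200}$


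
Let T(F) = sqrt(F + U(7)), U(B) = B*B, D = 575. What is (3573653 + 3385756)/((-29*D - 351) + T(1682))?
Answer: -118490897634/289882945 - 6959409*sqrt(1731)/289882945 ≈ -409.75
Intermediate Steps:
U(B) = B**2
T(F) = sqrt(49 + F) (T(F) = sqrt(F + 7**2) = sqrt(F + 49) = sqrt(49 + F))
(3573653 + 3385756)/((-29*D - 351) + T(1682)) = (3573653 + 3385756)/((-29*575 - 351) + sqrt(49 + 1682)) = 6959409/((-16675 - 351) + sqrt(1731)) = 6959409/(-17026 + sqrt(1731))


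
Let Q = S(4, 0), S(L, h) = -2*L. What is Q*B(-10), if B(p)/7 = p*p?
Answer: -5600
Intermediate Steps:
B(p) = 7*p² (B(p) = 7*(p*p) = 7*p²)
Q = -8 (Q = -2*4 = -8)
Q*B(-10) = -56*(-10)² = -56*100 = -8*700 = -5600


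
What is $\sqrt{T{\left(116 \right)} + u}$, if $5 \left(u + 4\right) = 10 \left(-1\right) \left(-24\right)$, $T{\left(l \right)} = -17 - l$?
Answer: $i \sqrt{89} \approx 9.434 i$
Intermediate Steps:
$u = 44$ ($u = -4 + \frac{10 \left(-1\right) \left(-24\right)}{5} = -4 + \frac{\left(-10\right) \left(-24\right)}{5} = -4 + \frac{1}{5} \cdot 240 = -4 + 48 = 44$)
$\sqrt{T{\left(116 \right)} + u} = \sqrt{\left(-17 - 116\right) + 44} = \sqrt{-133 + 44} = \sqrt{-89} = i \sqrt{89}$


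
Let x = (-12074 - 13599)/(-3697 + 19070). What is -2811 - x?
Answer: -43187830/15373 ≈ -2809.3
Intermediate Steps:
x = -25673/15373 ≈ -1.6700
-2811 - x = -2811 - 1*(-25673/15373) = -2811 + 25673/15373 = -43187830/15373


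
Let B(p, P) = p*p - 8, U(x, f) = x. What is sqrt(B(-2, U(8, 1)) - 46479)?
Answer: I*sqrt(46483) ≈ 215.6*I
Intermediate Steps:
B(p, P) = -8 + p**2 (B(p, P) = p**2 - 8 = -8 + p**2)
sqrt(B(-2, U(8, 1)) - 46479) = sqrt((-8 + (-2)**2) - 46479) = sqrt((-8 + 4) - 46479) = sqrt(-4 - 46479) = sqrt(-46483) = I*sqrt(46483)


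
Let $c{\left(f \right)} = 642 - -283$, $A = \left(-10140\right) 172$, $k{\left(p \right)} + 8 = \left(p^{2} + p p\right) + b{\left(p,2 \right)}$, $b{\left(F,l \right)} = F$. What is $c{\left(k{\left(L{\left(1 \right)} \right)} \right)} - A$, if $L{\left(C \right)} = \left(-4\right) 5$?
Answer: $1745005$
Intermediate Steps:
$L{\left(C \right)} = -20$
$k{\left(p \right)} = -8 + p + 2 p^{2}$ ($k{\left(p \right)} = -8 + \left(\left(p^{2} + p p\right) + p\right) = -8 + \left(\left(p^{2} + p^{2}\right) + p\right) = -8 + \left(2 p^{2} + p\right) = -8 + \left(p + 2 p^{2}\right) = -8 + p + 2 p^{2}$)
$A = -1744080$
$c{\left(f \right)} = 925$ ($c{\left(f \right)} = 642 + 283 = 925$)
$c{\left(k{\left(L{\left(1 \right)} \right)} \right)} - A = 925 - -1744080 = 925 + 1744080 = 1745005$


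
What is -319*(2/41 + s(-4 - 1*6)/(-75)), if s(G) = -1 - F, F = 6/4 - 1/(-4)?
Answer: -335269/12300 ≈ -27.258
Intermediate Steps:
F = 7/4 (F = 6*(¼) - 1*(-¼) = 3/2 + ¼ = 7/4 ≈ 1.7500)
s(G) = -11/4 (s(G) = -1 - 1*7/4 = -1 - 7/4 = -11/4)
-319*(2/41 + s(-4 - 1*6)/(-75)) = -319*(2/41 - 11/4/(-75)) = -319*(2*(1/41) - 11/4*(-1/75)) = -319*(2/41 + 11/300) = -319*1051/12300 = -335269/12300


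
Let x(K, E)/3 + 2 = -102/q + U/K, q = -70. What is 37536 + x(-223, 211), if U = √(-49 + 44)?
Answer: 1313703/35 - 3*I*√5/223 ≈ 37534.0 - 0.030082*I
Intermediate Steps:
U = I*√5 (U = √(-5) = I*√5 ≈ 2.2361*I)
x(K, E) = -57/35 + 3*I*√5/K (x(K, E) = -6 + 3*(-102/(-70) + (I*√5)/K) = -6 + 3*(-102*(-1/70) + I*√5/K) = -6 + 3*(51/35 + I*√5/K) = -6 + (153/35 + 3*I*√5/K) = -57/35 + 3*I*√5/K)
37536 + x(-223, 211) = 37536 + (-57/35 + 3*I*√5/(-223)) = 37536 + (-57/35 + 3*I*√5*(-1/223)) = 37536 + (-57/35 - 3*I*√5/223) = 1313703/35 - 3*I*√5/223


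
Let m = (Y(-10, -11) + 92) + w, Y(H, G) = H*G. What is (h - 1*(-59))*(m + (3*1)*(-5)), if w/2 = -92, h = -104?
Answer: -135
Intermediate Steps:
w = -184 (w = 2*(-92) = -184)
Y(H, G) = G*H
m = 18 (m = (-11*(-10) + 92) - 184 = (110 + 92) - 184 = 202 - 184 = 18)
(h - 1*(-59))*(m + (3*1)*(-5)) = (-104 - 1*(-59))*(18 + (3*1)*(-5)) = (-104 + 59)*(18 + 3*(-5)) = -45*(18 - 15) = -45*3 = -135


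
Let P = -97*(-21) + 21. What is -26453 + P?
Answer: -24395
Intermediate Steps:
P = 2058 (P = 2037 + 21 = 2058)
-26453 + P = -26453 + 2058 = -24395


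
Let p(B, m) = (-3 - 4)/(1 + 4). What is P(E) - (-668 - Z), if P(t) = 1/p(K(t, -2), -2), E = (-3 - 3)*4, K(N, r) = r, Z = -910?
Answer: -1699/7 ≈ -242.71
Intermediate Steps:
E = -24 (E = -6*4 = -24)
p(B, m) = -7/5
P(t) = -5/7 (P(t) = 1/(-7/5) = -5/7)
P(E) - (-668 - Z) = -5/7 - (-668 - 1*(-910)) = -5/7 - (-668 + 910) = -5/7 - 1*242 = -5/7 - 242 = -1699/7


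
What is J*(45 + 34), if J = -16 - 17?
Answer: -2607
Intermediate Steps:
J = -33
J*(45 + 34) = -33*(45 + 34) = -33*79 = -2607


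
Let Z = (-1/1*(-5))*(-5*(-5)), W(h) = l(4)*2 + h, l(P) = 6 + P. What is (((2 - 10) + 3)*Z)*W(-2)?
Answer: -11250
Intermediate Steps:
W(h) = 20 + h (W(h) = (6 + 4)*2 + h = 10*2 + h = 20 + h)
Z = 125 (Z = (-1*1*(-5))*25 = -1*(-5)*25 = 5*25 = 125)
(((2 - 10) + 3)*Z)*W(-2) = (((2 - 10) + 3)*125)*(20 - 2) = ((-8 + 3)*125)*18 = -5*125*18 = -625*18 = -11250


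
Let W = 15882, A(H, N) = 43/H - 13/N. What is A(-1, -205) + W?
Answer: 3247008/205 ≈ 15839.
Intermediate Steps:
A(H, N) = -13/N + 43/H
A(-1, -205) + W = (-13/(-205) + 43/(-1)) + 15882 = (-13*(-1/205) + 43*(-1)) + 15882 = (13/205 - 43) + 15882 = -8802/205 + 15882 = 3247008/205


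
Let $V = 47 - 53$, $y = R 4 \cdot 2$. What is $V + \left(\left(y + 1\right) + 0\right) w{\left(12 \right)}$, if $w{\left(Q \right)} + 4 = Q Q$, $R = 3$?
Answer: $3494$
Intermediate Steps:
$y = 24$ ($y = 3 \cdot 4 \cdot 2 = 12 \cdot 2 = 24$)
$w{\left(Q \right)} = -4 + Q^{2}$ ($w{\left(Q \right)} = -4 + Q Q = -4 + Q^{2}$)
$V = -6$
$V + \left(\left(y + 1\right) + 0\right) w{\left(12 \right)} = -6 + \left(\left(24 + 1\right) + 0\right) \left(-4 + 12^{2}\right) = -6 + \left(25 + 0\right) \left(-4 + 144\right) = -6 + 25 \cdot 140 = -6 + 3500 = 3494$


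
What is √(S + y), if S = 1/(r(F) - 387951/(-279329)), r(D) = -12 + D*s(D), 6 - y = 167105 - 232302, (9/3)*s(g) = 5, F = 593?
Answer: √43769652743561986062886/819318494 ≈ 255.35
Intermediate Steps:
s(g) = 5/3 (s(g) = (⅓)*5 = 5/3)
y = 65203 (y = 6 - (167105 - 232302) = 6 - 1*(-65197) = 6 + 65197 = 65203)
r(D) = -12 + 5*D/3 (r(D) = -12 + D*(5/3) = -12 + 5*D/3)
S = 837987/819318494 (S = 1/((-12 + (5/3)*593) - 387951/(-279329)) = 1/((-12 + 2965/3) - 387951*(-1/279329)) = 1/(2929/3 + 387951/279329) = 1/(819318494/837987) = 837987/819318494 ≈ 0.0010228)
√(S + y) = √(837987/819318494 + 65203) = √(53422024602269/819318494) = √43769652743561986062886/819318494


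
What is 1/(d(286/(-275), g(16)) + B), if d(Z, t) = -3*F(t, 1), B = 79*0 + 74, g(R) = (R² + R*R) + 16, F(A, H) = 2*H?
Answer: 1/68 ≈ 0.014706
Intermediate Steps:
g(R) = 16 + 2*R² (g(R) = (R² + R²) + 16 = 2*R² + 16 = 16 + 2*R²)
B = 74 (B = 0 + 74 = 74)
d(Z, t) = -6
1/(d(286/(-275), g(16)) + B) = 1/(-6 + 74) = 1/68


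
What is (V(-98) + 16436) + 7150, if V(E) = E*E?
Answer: 33190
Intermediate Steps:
V(E) = E²
(V(-98) + 16436) + 7150 = ((-98)² + 16436) + 7150 = (9604 + 16436) + 7150 = 26040 + 7150 = 33190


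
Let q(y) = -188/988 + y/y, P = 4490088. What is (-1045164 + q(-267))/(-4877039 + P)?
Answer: 258155308/95576897 ≈ 2.7010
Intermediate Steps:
q(y) = 200/247 (q(y) = -188*1/988 + 1 = -47/247 + 1 = 200/247)
(-1045164 + q(-267))/(-4877039 + P) = (-1045164 + 200/247)/(-4877039 + 4490088) = -258155308/247/(-386951) = -258155308/247*(-1/386951) = 258155308/95576897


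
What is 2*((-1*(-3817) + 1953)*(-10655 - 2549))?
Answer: -152374160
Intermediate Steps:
2*((-1*(-3817) + 1953)*(-10655 - 2549)) = 2*((3817 + 1953)*(-13204)) = 2*(5770*(-13204)) = 2*(-76187080) = -152374160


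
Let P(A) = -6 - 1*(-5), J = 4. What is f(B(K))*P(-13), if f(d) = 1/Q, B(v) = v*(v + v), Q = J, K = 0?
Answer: -1/4 ≈ -0.25000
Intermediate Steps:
Q = 4
P(A) = -1 (P(A) = -6 + 5 = -1)
B(v) = 2*v**2 (B(v) = v*(2*v) = 2*v**2)
f(d) = 1/4
f(B(K))*P(-13) = (1/4)*(-1) = -1/4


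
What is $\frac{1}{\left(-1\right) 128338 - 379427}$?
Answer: $- \frac{1}{507765} \approx -1.9694 \cdot 10^{-6}$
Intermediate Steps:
$\frac{1}{\left(-1\right) 128338 - 379427} = \frac{1}{-128338 - 379427} = \frac{1}{-507765} = - \frac{1}{507765}$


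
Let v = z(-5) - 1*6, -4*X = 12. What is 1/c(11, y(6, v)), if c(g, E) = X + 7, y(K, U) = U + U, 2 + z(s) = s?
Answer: 1/4 ≈ 0.25000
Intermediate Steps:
X = -3 (X = -1/4*12 = -3)
z(s) = -2 + s
v = -13 (v = (-2 - 5) - 1*6 = -7 - 6 = -13)
y(K, U) = 2*U
c(g, E) = 4 (c(g, E) = -3 + 7 = 4)
1/c(11, y(6, v)) = 1/4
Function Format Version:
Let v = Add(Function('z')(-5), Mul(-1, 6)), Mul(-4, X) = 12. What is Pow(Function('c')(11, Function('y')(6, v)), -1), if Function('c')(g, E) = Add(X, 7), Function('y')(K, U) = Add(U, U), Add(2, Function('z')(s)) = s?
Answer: Rational(1, 4) ≈ 0.25000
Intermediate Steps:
X = -3 (X = Mul(Rational(-1, 4), 12) = -3)
Function('z')(s) = Add(-2, s)
v = -13 (v = Add(Add(-2, -5), Mul(-1, 6)) = Add(-7, -6) = -13)
Function('y')(K, U) = Mul(2, U)
Function('c')(g, E) = 4 (Function('c')(g, E) = Add(-3, 7) = 4)
Pow(Function('c')(11, Function('y')(6, v)), -1) = Pow(4, -1) = Rational(1, 4)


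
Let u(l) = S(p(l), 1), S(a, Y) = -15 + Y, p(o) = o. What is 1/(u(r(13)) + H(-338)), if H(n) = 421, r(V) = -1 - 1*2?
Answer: 1/407 ≈ 0.0024570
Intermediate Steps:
r(V) = -3 (r(V) = -1 - 2 = -3)
u(l) = -14 (u(l) = -15 + 1 = -14)
1/(u(r(13)) + H(-338)) = 1/(-14 + 421) = 1/407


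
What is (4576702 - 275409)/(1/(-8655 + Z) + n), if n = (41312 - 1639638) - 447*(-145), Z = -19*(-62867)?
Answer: -5100550662674/1818464946997 ≈ -2.8049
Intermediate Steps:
Z = 1194473
n = -1533511 (n = -1598326 + 64815 = -1533511)
(4576702 - 275409)/(1/(-8655 + Z) + n) = (4576702 - 275409)/(1/(-8655 + 1194473) - 1533511) = 4301293/(1/1185818 - 1533511) = 4301293/(-1818464946997/1185818) = 4301293*(-1185818/1818464946997) = -5100550662674/1818464946997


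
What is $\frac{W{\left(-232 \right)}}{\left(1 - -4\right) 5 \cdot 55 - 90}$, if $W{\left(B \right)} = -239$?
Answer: $- \frac{239}{1285} \approx -0.18599$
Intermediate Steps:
$\frac{W{\left(-232 \right)}}{\left(1 - -4\right) 5 \cdot 55 - 90} = - \frac{239}{\left(1 - -4\right) 5 \cdot 55 - 90} = - \frac{239}{\left(1 + 4\right) 5 \cdot 55 - 90} = - \frac{239}{5 \cdot 5 \cdot 55 - 90} = - \frac{239}{25 \cdot 55 - 90} = - \frac{239}{1375 - 90} = - \frac{239}{1285}$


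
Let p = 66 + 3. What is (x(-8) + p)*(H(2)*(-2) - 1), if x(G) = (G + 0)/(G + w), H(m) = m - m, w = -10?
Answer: -625/9 ≈ -69.444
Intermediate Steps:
H(m) = 0
p = 69
x(G) = G/(-10 + G) (x(G) = (G + 0)/(G - 10) = G/(-10 + G))
(x(-8) + p)*(H(2)*(-2) - 1) = (-8/(-10 - 8) + 69)*(0*(-2) - 1) = (-8/(-18) + 69)*(0 - 1) = (-8*(-1/18) + 69)*(-1) = (4/9 + 69)*(-1) = (625/9)*(-1) = -625/9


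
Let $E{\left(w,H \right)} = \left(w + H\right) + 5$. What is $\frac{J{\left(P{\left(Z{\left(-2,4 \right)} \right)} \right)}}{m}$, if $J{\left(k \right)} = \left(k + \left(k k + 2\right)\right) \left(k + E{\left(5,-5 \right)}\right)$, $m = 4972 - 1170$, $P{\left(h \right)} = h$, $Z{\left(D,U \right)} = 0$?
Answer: $\frac{5}{1901} \approx 0.0026302$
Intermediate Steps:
$E{\left(w,H \right)} = 5 + H + w$ ($E{\left(w,H \right)} = \left(H + w\right) + 5 = 5 + H + w$)
$m = 3802$
$J{\left(k \right)} = \left(5 + k\right) \left(2 + k + k^{2}\right)$ ($J{\left(k \right)} = \left(k + \left(k k + 2\right)\right) \left(k + \left(5 - 5 + 5\right)\right) = \left(k + \left(k^{2} + 2\right)\right) \left(k + 5\right) = \left(k + \left(2 + k^{2}\right)\right) \left(5 + k\right) = \left(2 + k + k^{2}\right) \left(5 + k\right) = \left(5 + k\right) \left(2 + k + k^{2}\right)$)
$\frac{J{\left(P{\left(Z{\left(-2,4 \right)} \right)} \right)}}{m} = \frac{10 + 0^{3} + 6 \cdot 0^{2} + 7 \cdot 0}{3802} = \left(10 + 0 + 6 \cdot 0 + 0\right) \frac{1}{3802} = \left(10 + 0 + 0 + 0\right) \frac{1}{3802} = 10 \cdot \frac{1}{3802} = \frac{5}{1901}$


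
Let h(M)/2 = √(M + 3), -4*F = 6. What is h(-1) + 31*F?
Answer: -93/2 + 2*√2 ≈ -43.672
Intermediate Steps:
F = -3/2 (F = -¼*6 = -3/2 ≈ -1.5000)
h(M) = 2*√(3 + M) (h(M) = 2*√(M + 3) = 2*√(3 + M))
h(-1) + 31*F = 2*√(3 - 1) + 31*(-3/2) = 2*√2 - 93/2 = -93/2 + 2*√2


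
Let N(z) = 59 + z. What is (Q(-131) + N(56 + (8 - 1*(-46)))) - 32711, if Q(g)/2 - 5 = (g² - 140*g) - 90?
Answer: 38290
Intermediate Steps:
Q(g) = -170 - 280*g + 2*g² (Q(g) = 10 + 2*((g² - 140*g) - 90) = 10 + 2*(-90 + g² - 140*g) = 10 + (-180 - 280*g + 2*g²) = -170 - 280*g + 2*g²)
(Q(-131) + N(56 + (8 - 1*(-46)))) - 32711 = ((-170 - 280*(-131) + 2*(-131)²) + (59 + (56 + (8 - 1*(-46))))) - 32711 = ((-170 + 36680 + 2*17161) + (59 + (56 + (8 + 46)))) - 32711 = ((-170 + 36680 + 34322) + (59 + (56 + 54))) - 32711 = (70832 + (59 + 110)) - 32711 = (70832 + 169) - 32711 = 71001 - 32711 = 38290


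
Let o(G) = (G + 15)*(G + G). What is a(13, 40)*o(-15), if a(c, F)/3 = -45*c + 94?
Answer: 0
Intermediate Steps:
a(c, F) = 282 - 135*c (a(c, F) = 3*(-45*c + 94) = 3*(94 - 45*c) = 282 - 135*c)
o(G) = 2*G*(15 + G) (o(G) = (15 + G)*(2*G) = 2*G*(15 + G))
a(13, 40)*o(-15) = (282 - 135*13)*(2*(-15)*(15 - 15)) = (282 - 1755)*(2*(-15)*0) = -1473*0 = 0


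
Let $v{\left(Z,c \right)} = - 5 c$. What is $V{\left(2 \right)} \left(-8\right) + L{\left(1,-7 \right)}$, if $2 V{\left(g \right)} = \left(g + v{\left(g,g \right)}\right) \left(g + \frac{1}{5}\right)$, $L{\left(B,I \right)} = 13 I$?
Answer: $- \frac{103}{5} \approx -20.6$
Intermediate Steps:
$V{\left(g \right)} = - 2 g \left(\frac{1}{5} + g\right)$ ($V{\left(g \right)} = \frac{\left(g - 5 g\right) \left(g + \frac{1}{5}\right)}{2} = \frac{- 4 g \left(g + \frac{1}{5}\right)}{2} = \frac{- 4 g \left(\frac{1}{5} + g\right)}{2} = \frac{\left(-4\right) g \left(\frac{1}{5} + g\right)}{2} = - 2 g \left(\frac{1}{5} + g\right)$)
$V{\left(2 \right)} \left(-8\right) + L{\left(1,-7 \right)} = \frac{2}{5} \cdot 2 \left(-1 - 10\right) \left(-8\right) + 13 \left(-7\right) = \frac{2}{5} \cdot 2 \left(-1 - 10\right) \left(-8\right) - 91 = \frac{2}{5} \cdot 2 \left(-11\right) \left(-8\right) - 91 = \left(- \frac{44}{5}\right) \left(-8\right) - 91 = \frac{352}{5} - 91 = - \frac{103}{5}$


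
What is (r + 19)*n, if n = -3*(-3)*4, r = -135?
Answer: -4176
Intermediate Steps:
n = 36 (n = 9*4 = 36)
(r + 19)*n = (-135 + 19)*36 = -116*36 = -4176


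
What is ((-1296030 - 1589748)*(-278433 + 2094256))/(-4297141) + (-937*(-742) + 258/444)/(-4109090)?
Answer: 1593359389676124792741/1306643094265060 ≈ 1.2194e+6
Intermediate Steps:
((-1296030 - 1589748)*(-278433 + 2094256))/(-4297141) + (-937*(-742) + 258/444)/(-4109090) = -2885778*1815823*(-1/4297141) + (695254 + 258*(1/444))*(-1/4109090) = -5240062065294*(-1/4297141) + (695254 + 43/74)*(-1/4109090) = 5240062065294/4297141 + (51448839/74)*(-1/4109090) = 5240062065294/4297141 - 51448839/304072660 = 1593359389676124792741/1306643094265060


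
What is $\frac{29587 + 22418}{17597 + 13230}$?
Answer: $\frac{52005}{30827} \approx 1.687$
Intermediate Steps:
$\frac{29587 + 22418}{17597 + 13230} = \frac{52005}{30827}$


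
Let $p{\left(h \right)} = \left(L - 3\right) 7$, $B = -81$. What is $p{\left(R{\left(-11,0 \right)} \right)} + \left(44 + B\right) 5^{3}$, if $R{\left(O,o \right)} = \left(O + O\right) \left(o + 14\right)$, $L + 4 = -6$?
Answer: $-4716$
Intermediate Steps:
$L = -10$ ($L = -4 - 6 = -10$)
$R{\left(O,o \right)} = 2 O \left(14 + o\right)$
$p{\left(h \right)} = -91$ ($p{\left(h \right)} = \left(-10 - 3\right) 7 = \left(-13\right) 7 = -91$)
$p{\left(R{\left(-11,0 \right)} \right)} + \left(44 + B\right) 5^{3} = -91 + \left(44 - 81\right) 5^{3} = -91 - 4625 = -4716$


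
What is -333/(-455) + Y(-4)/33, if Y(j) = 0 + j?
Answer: 9169/15015 ≈ 0.61066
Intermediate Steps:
Y(j) = j
-333/(-455) + Y(-4)/33 = -333/(-455) - 4/33 = -333*(-1/455) - 4*1/33 = 333/455 - 4/33 = 9169/15015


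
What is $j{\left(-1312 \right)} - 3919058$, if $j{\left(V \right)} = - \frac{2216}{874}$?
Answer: $- \frac{1712629454}{437} \approx -3.9191 \cdot 10^{6}$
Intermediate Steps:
$j{\left(V \right)} = - \frac{1108}{437}$ ($j{\left(V \right)} = \left(-2216\right) \frac{1}{874} = - \frac{1108}{437}$)
$j{\left(-1312 \right)} - 3919058 = - \frac{1108}{437} - 3919058 = - \frac{1712629454}{437}$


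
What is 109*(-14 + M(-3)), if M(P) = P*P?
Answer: -545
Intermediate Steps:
M(P) = P**2
109*(-14 + M(-3)) = 109*(-14 + (-3)**2) = 109*(-14 + 9) = 109*(-5) = -545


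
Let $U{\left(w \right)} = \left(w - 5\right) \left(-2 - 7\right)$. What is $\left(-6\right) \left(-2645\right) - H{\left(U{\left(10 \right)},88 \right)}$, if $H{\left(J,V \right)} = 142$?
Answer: $15728$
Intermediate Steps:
$U{\left(w \right)} = 45 - 9 w$ ($U{\left(w \right)} = \left(-5 + w\right) \left(-9\right) = 45 - 9 w$)
$\left(-6\right) \left(-2645\right) - H{\left(U{\left(10 \right)},88 \right)} = \left(-6\right) \left(-2645\right) - 142 = 15870 - 142 = 15728$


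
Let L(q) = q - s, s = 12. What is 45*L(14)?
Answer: 90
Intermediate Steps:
L(q) = -12 + q (L(q) = q - 1*12 = q - 12 = -12 + q)
45*L(14) = 45*(-12 + 14) = 45*2 = 90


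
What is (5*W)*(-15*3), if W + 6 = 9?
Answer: -675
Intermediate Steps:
W = 3 (W = -6 + 9 = 3)
(5*W)*(-15*3) = (5*3)*(-15*3) = 15*(-45) = -675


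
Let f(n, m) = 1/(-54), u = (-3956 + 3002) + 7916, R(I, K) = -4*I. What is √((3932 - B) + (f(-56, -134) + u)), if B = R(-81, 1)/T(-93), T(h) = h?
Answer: 7*√69246498/558 ≈ 104.39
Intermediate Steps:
B = -108/31 (B = -4*(-81)/(-93) = 324*(-1/93) = -108/31 ≈ -3.4839)
u = 6962 (u = -954 + 7916 = 6962)
f(n, m) = -1/54
√((3932 - B) + (f(-56, -134) + u)) = √((3932 - 1*(-108/31)) + (-1/54 + 6962)) = √((3932 + 108/31) + 375947/54) = √(122000/31 + 375947/54) = √(18242357/1674) = 7*√69246498/558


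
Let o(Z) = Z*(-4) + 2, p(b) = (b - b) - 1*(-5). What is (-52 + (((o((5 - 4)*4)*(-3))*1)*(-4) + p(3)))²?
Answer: 46225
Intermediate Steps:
p(b) = 5 (p(b) = 0 + 5 = 5)
o(Z) = 2 - 4*Z (o(Z) = -4*Z + 2 = 2 - 4*Z)
(-52 + (((o((5 - 4)*4)*(-3))*1)*(-4) + p(3)))² = (-52 + ((((2 - 4*(5 - 4)*4)*(-3))*1)*(-4) + 5))² = (-52 + ((((2 - 4*4)*(-3))*1)*(-4) + 5))² = (-52 + ((((2 - 16)*(-3))*1)*(-4) + 5))² = (-52 + ((-14*(-3)*1)*(-4) + 5))² = (-52 + ((42*1)*(-4) + 5))² = (-52 + (42*(-4) + 5))² = (-52 + (-168 + 5))² = (-52 - 163)² = (-215)² = 46225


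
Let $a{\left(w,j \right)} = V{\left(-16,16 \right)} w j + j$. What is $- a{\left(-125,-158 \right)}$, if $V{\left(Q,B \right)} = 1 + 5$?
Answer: $-118342$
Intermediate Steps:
$V{\left(Q,B \right)} = 6$
$a{\left(w,j \right)} = j + 6 j w$ ($a{\left(w,j \right)} = 6 w j + j = 6 j w + j = j + 6 j w$)
$- a{\left(-125,-158 \right)} = - \left(-158\right) \left(1 + 6 \left(-125\right)\right) = - \left(-158\right) \left(1 - 750\right) = - \left(-158\right) \left(-749\right) = \left(-1\right) 118342 = -118342$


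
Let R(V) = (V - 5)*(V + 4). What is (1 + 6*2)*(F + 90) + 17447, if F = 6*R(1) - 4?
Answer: 17005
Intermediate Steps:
R(V) = (-5 + V)*(4 + V)
F = -124 (F = 6*(-20 + 1² - 1*1) - 4 = 6*(-20 + 1 - 1) - 4 = 6*(-20) - 4 = -120 - 4 = -124)
(1 + 6*2)*(F + 90) + 17447 = (1 + 6*2)*(-124 + 90) + 17447 = (1 + 12)*(-34) + 17447 = 13*(-34) + 17447 = -442 + 17447 = 17005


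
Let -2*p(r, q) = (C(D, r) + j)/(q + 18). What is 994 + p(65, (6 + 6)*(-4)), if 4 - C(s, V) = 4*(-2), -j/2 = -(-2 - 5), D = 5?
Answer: 29819/30 ≈ 993.97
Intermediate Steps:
j = -14 (j = -(-2)*(-2 - 5) = -(-2)*(-7) = -2*7 = -14)
C(s, V) = 12 (C(s, V) = 4 - 4*(-2) = 4 - 1*(-8) = 4 + 8 = 12)
p(r, q) = 1/(18 + q) (p(r, q) = -(12 - 14)/(2*(q + 18)) = -(-1)/(18 + q) = 1/(18 + q))
994 + p(65, (6 + 6)*(-4)) = 994 + 1/(18 + (6 + 6)*(-4)) = 994 + 1/(18 + 12*(-4)) = 994 + 1/(18 - 48) = 994 + 1/(-30) = 994 - 1/30 = 29819/30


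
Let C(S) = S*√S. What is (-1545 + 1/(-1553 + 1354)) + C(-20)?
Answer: -307456/199 - 40*I*√5 ≈ -1545.0 - 89.443*I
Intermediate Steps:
C(S) = S^(3/2)
(-1545 + 1/(-1553 + 1354)) + C(-20) = (-1545 + 1/(-1553 + 1354)) + (-20)^(3/2) = (-1545 + 1/(-199)) - 40*I*√5 = (-1545 - 1/199) - 40*I*√5 = -307456/199 - 40*I*√5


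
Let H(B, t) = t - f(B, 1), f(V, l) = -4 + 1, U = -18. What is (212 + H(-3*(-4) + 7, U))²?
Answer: 38809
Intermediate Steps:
f(V, l) = -3
H(B, t) = 3 + t (H(B, t) = t - 1*(-3) = t + 3 = 3 + t)
(212 + H(-3*(-4) + 7, U))² = (212 + (3 - 18))² = (212 - 15)² = 197² = 38809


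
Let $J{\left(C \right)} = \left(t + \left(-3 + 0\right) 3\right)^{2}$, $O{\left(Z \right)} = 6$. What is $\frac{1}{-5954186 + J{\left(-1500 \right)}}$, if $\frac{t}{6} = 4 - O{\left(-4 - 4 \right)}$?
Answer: $- \frac{1}{5953745} \approx -1.6796 \cdot 10^{-7}$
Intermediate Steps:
$t = -12$ ($t = 6 \left(4 - 6\right) = 6 \left(-2\right) = -12$)
$J{\left(C \right)} = 441$ ($J{\left(C \right)} = \left(-12 + \left(-3 + 0\right) 3\right)^{2} = \left(-12 - 9\right)^{2} = \left(-21\right)^{2} = 441$)
$\frac{1}{-5954186 + J{\left(-1500 \right)}} = \frac{1}{-5954186 + 441} = \frac{1}{-5953745} = - \frac{1}{5953745}$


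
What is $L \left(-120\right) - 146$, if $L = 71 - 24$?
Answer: $-5786$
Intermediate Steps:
$L = 47$ ($L = 71 - 24 = 47$)
$L \left(-120\right) - 146 = 47 \left(-120\right) - 146 = -5640 - 146 = -5786$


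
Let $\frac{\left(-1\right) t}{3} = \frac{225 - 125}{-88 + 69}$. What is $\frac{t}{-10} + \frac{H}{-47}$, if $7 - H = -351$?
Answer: $- \frac{8212}{893} \approx -9.196$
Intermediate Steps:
$t = \frac{300}{19}$ ($t = - 3 \frac{225 - 125}{-88 + 69} = - 3 \frac{100}{-19} = - 3 \cdot 100 \left(- \frac{1}{19}\right) = \left(-3\right) \left(- \frac{100}{19}\right) = \frac{300}{19} \approx 15.789$)
$H = 358$ ($H = 7 - -351 = 7 + 351 = 358$)
$\frac{t}{-10} + \frac{H}{-47} = \frac{300}{19 \left(-10\right)} + \frac{358}{-47} = \frac{300}{19} \left(- \frac{1}{10}\right) + 358 \left(- \frac{1}{47}\right) = - \frac{30}{19} - \frac{358}{47} = - \frac{8212}{893}$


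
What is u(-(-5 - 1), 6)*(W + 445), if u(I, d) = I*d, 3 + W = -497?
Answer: -1980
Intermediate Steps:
W = -500 (W = -3 - 497 = -500)
u(-(-5 - 1), 6)*(W + 445) = (-(-5 - 1)*6)*(-500 + 445) = (-1*(-6)*6)*(-55) = (6*6)*(-55) = 36*(-55) = -1980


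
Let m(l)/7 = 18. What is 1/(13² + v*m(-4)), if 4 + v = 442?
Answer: 1/55357 ≈ 1.8065e-5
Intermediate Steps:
m(l) = 126 (m(l) = 7*18 = 126)
v = 438 (v = -4 + 442 = 438)
1/(13² + v*m(-4)) = 1/(13² + 438*126) = 1/(169 + 55188) = 1/55357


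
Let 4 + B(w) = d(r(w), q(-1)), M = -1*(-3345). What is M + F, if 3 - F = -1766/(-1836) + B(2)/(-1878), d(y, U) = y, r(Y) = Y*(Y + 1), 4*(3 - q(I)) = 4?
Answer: 961718159/287334 ≈ 3347.0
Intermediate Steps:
q(I) = 2 (q(I) = 3 - 1/4*4 = 3 - 1 = 2)
M = 3345
r(Y) = Y*(1 + Y)
B(w) = -4 + w*(1 + w)
F = 585929/287334 (F = 3 - (-1766/(-1836) + (-4 + 2*(1 + 2))/(-1878)) = 3 - (-1766*(-1/1836) + (-4 + 2*3)*(-1/1878)) = 3 - (883/918 + (-4 + 6)*(-1/1878)) = 3 - (883/918 + 2*(-1/1878)) = 3 - (883/918 - 1/939) = 3 - 1*276073/287334 = 3 - 276073/287334 = 585929/287334 ≈ 2.0392)
M + F = 3345 + 585929/287334 = 961718159/287334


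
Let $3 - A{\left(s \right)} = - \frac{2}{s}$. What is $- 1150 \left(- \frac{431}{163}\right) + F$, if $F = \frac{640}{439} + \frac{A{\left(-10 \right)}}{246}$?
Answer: $\frac{133882722949}{44007555} \approx 3042.3$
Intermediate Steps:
$A{\left(s \right)} = 3 + \frac{2}{s}$ ($A{\left(s \right)} = 3 - - \frac{2}{s} = 3 + \frac{2}{s}$)
$F = \frac{396673}{269985}$ ($F = \frac{640}{439} + \frac{3 + \frac{2}{-10}}{246} = 640 \cdot \frac{1}{439} + \left(3 + 2 \left(- \frac{1}{10}\right)\right) \frac{1}{246} = \frac{640}{439} + \left(3 - \frac{1}{5}\right) \frac{1}{246} = \frac{640}{439} + \frac{14}{5} \cdot \frac{1}{246} = \frac{640}{439} + \frac{7}{615} = \frac{396673}{269985} \approx 1.4692$)
$- 1150 \left(- \frac{431}{163}\right) + F = - 1150 \left(- \frac{431}{163}\right) + \frac{396673}{269985} = - 1150 \left(\left(-431\right) \frac{1}{163}\right) + \frac{396673}{269985} = \left(-1150\right) \left(- \frac{431}{163}\right) + \frac{396673}{269985} = \frac{495650}{163} + \frac{396673}{269985} = \frac{133882722949}{44007555}$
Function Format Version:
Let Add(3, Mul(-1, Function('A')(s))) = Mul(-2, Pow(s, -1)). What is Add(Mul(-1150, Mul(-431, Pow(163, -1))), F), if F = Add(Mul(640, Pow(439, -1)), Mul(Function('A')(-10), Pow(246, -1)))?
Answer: Rational(133882722949, 44007555) ≈ 3042.3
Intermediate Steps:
Function('A')(s) = Add(3, Mul(2, Pow(s, -1))) (Function('A')(s) = Add(3, Mul(-1, Mul(-2, Pow(s, -1)))) = Add(3, Mul(2, Pow(s, -1))))
F = Rational(396673, 269985) (F = Add(Mul(640, Pow(439, -1)), Mul(Add(3, Mul(2, Pow(-10, -1))), Pow(246, -1))) = Add(Mul(640, Rational(1, 439)), Mul(Add(3, Mul(2, Rational(-1, 10))), Rational(1, 246))) = Add(Rational(640, 439), Mul(Add(3, Rational(-1, 5)), Rational(1, 246))) = Add(Rational(640, 439), Mul(Rational(14, 5), Rational(1, 246))) = Add(Rational(640, 439), Rational(7, 615)) = Rational(396673, 269985) ≈ 1.4692)
Add(Mul(-1150, Mul(-431, Pow(163, -1))), F) = Add(Mul(-1150, Mul(-431, Pow(163, -1))), Rational(396673, 269985)) = Add(Mul(-1150, Mul(-431, Rational(1, 163))), Rational(396673, 269985)) = Add(Mul(-1150, Rational(-431, 163)), Rational(396673, 269985)) = Add(Rational(495650, 163), Rational(396673, 269985)) = Rational(133882722949, 44007555)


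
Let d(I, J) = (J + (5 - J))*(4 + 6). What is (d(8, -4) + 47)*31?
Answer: 3007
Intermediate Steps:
d(I, J) = 50 (d(I, J) = 5*10 = 50)
(d(8, -4) + 47)*31 = (50 + 47)*31 = 97*31 = 3007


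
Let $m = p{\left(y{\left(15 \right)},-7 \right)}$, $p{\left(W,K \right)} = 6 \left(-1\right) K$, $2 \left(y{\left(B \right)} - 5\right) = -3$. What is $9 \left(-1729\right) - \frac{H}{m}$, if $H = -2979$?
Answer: $- \frac{216861}{14} \approx -15490.0$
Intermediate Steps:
$y{\left(B \right)} = \frac{7}{2}$ ($y{\left(B \right)} = 5 + \frac{1}{2} \left(-3\right) = 5 - \frac{3}{2} = \frac{7}{2}$)
$p{\left(W,K \right)} = - 6 K$
$m = 42$ ($m = \left(-6\right) \left(-7\right) = 42$)
$9 \left(-1729\right) - \frac{H}{m} = 9 \left(-1729\right) - - \frac{2979}{42} = -15561 - \left(-2979\right) \frac{1}{42} = -15561 - - \frac{993}{14} = -15561 + \frac{993}{14} = - \frac{216861}{14}$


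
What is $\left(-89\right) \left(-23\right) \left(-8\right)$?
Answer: $-16376$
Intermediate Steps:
$\left(-89\right) \left(-23\right) \left(-8\right) = 2047 \left(-8\right) = -16376$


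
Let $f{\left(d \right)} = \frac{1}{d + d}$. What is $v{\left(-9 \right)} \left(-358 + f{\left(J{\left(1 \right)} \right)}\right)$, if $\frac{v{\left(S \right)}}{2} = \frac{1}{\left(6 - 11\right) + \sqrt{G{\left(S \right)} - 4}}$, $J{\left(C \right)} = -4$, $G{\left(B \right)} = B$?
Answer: $\frac{14325}{152} + \frac{2865 i \sqrt{13}}{152} \approx 94.243 + 67.96 i$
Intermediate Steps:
$f{\left(d \right)} = \frac{1}{2 d}$
$v{\left(S \right)} = \frac{2}{-5 + \sqrt{-4 + S}}$ ($v{\left(S \right)} = \frac{2}{\left(6 - 11\right) + \sqrt{S - 4}} = \frac{2}{-5 + \sqrt{-4 + S}}$)
$v{\left(-9 \right)} \left(-358 + f{\left(J{\left(1 \right)} \right)}\right) = \frac{2}{-5 + \sqrt{-4 - 9}} \left(-358 + \frac{1}{2 \left(-4\right)}\right) = \frac{2}{-5 + \sqrt{-13}} \left(-358 + \frac{1}{2} \left(- \frac{1}{4}\right)\right) = \frac{2}{-5 + i \sqrt{13}} \left(-358 - \frac{1}{8}\right) = \frac{2}{-5 + i \sqrt{13}} \left(- \frac{2865}{8}\right) = - \frac{2865}{4 \left(-5 + i \sqrt{13}\right)}$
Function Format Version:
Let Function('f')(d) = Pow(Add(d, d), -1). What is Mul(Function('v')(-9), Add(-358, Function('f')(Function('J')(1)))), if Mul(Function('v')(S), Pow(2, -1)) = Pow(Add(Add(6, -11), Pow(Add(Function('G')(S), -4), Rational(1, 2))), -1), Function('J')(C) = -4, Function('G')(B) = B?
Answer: Add(Rational(14325, 152), Mul(Rational(2865, 152), I, Pow(13, Rational(1, 2)))) ≈ Add(94.243, Mul(67.960, I))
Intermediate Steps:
Function('f')(d) = Mul(Rational(1, 2), Pow(d, -1)) (Function('f')(d) = Pow(Mul(2, d), -1) = Mul(Rational(1, 2), Pow(d, -1)))
Function('v')(S) = Mul(2, Pow(Add(-5, Pow(Add(-4, S), Rational(1, 2))), -1)) (Function('v')(S) = Mul(2, Pow(Add(Add(6, -11), Pow(Add(S, -4), Rational(1, 2))), -1)) = Mul(2, Pow(Add(-5, Pow(Add(-4, S), Rational(1, 2))), -1)))
Mul(Function('v')(-9), Add(-358, Function('f')(Function('J')(1)))) = Mul(Mul(2, Pow(Add(-5, Pow(Add(-4, -9), Rational(1, 2))), -1)), Add(-358, Mul(Rational(1, 2), Pow(-4, -1)))) = Mul(Mul(2, Pow(Add(-5, Pow(-13, Rational(1, 2))), -1)), Add(-358, Mul(Rational(1, 2), Rational(-1, 4)))) = Mul(Mul(2, Pow(Add(-5, Mul(I, Pow(13, Rational(1, 2)))), -1)), Add(-358, Rational(-1, 8))) = Mul(Mul(2, Pow(Add(-5, Mul(I, Pow(13, Rational(1, 2)))), -1)), Rational(-2865, 8)) = Mul(Rational(-2865, 4), Pow(Add(-5, Mul(I, Pow(13, Rational(1, 2)))), -1))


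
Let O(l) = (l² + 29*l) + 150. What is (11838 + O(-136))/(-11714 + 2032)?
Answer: -13270/4841 ≈ -2.7412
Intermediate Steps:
O(l) = 150 + l² + 29*l
(11838 + O(-136))/(-11714 + 2032) = (11838 + (150 + (-136)² + 29*(-136)))/(-11714 + 2032) = (11838 + (150 + 18496 - 3944))/(-9682) = (11838 + 14702)*(-1/9682) = 26540*(-1/9682) = -13270/4841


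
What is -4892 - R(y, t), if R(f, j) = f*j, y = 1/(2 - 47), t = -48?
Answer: -73396/15 ≈ -4893.1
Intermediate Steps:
y = -1/45 (y = 1/(-45) = -1/45 ≈ -0.022222)
-4892 - R(y, t) = -4892 - (-1)*(-48)/45 = -4892 - 1*16/15 = -4892 - 16/15 = -73396/15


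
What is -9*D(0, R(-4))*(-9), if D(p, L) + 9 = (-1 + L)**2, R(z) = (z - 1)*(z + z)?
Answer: 122472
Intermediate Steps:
R(z) = 2*z*(-1 + z) (R(z) = (-1 + z)*(2*z) = 2*z*(-1 + z))
D(p, L) = -9 + (-1 + L)**2
-9*D(0, R(-4))*(-9) = -9*(-9 + (-1 + 2*(-4)*(-1 - 4))**2)*(-9) = -9*(-9 + (-1 + 2*(-4)*(-5))**2)*(-9) = -9*(-9 + (-1 + 40)**2)*(-9) = -9*(-9 + 39**2)*(-9) = -9*(-9 + 1521)*(-9) = -9*1512*(-9) = -13608*(-9) = 122472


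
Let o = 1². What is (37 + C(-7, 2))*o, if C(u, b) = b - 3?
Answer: 36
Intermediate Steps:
o = 1
C(u, b) = -3 + b
(37 + C(-7, 2))*o = (37 + (-3 + 2))*1 = (37 - 1)*1 = 36*1 = 36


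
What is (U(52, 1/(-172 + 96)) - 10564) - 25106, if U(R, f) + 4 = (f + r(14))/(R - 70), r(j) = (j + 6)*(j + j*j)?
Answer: -49121231/1368 ≈ -35907.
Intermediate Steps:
r(j) = (6 + j)*(j + j**2)
U(R, f) = -4 + (4200 + f)/(-70 + R) (U(R, f) = -4 + (f + 14*(6 + 14**2 + 7*14))/(R - 70) = -4 + (f + 14*(6 + 196 + 98))/(-70 + R) = -4 + (f + 14*300)/(-70 + R) = -4 + (f + 4200)/(-70 + R) = -4 + (4200 + f)/(-70 + R))
(U(52, 1/(-172 + 96)) - 10564) - 25106 = ((4480 + 1/(-172 + 96) - 4*52)/(-70 + 52) - 10564) - 25106 = ((4480 + 1/(-76) - 208)/(-18) - 10564) - 25106 = (-(4480 - 1/76 - 208)/18 - 10564) - 25106 = (-1/18*324671/76 - 10564) - 25106 = (-324671/1368 - 10564) - 25106 = -14776223/1368 - 25106 = -49121231/1368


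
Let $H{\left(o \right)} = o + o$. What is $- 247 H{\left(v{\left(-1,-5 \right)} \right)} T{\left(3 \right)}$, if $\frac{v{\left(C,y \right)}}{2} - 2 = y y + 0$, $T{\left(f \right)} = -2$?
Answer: $53352$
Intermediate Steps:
$v{\left(C,y \right)} = 4 + 2 y^{2}$ ($v{\left(C,y \right)} = 4 + 2 \left(y y + 0\right) = 4 + 2 \left(y^{2} + 0\right) = 4 + 2 y^{2}$)
$H{\left(o \right)} = 2 o$
$- 247 H{\left(v{\left(-1,-5 \right)} \right)} T{\left(3 \right)} = - 247 \cdot 2 \left(4 + 2 \left(-5\right)^{2}\right) \left(-2\right) = - 247 \cdot 2 \left(4 + 2 \cdot 25\right) \left(-2\right) = - 247 \cdot 2 \left(4 + 50\right) \left(-2\right) = - 247 \cdot 2 \cdot 54 \left(-2\right) = - 247 \cdot 108 \left(-2\right) = \left(-247\right) \left(-216\right) = 53352$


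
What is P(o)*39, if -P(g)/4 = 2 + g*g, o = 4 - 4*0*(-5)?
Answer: -2808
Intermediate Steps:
o = 4 (o = 4 + 0*(-5) = 4 + 0 = 4)
P(g) = -8 - 4*g² (P(g) = -4*(2 + g*g) = -4*(2 + g²) = -8 - 4*g²)
P(o)*39 = (-8 - 4*4²)*39 = (-8 - 4*16)*39 = (-8 - 64)*39 = -72*39 = -2808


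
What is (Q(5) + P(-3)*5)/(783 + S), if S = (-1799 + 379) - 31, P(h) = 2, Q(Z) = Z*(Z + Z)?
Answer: -15/167 ≈ -0.089820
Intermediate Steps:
Q(Z) = 2*Z**2 (Q(Z) = Z*(2*Z) = 2*Z**2)
S = -1451 (S = -1420 - 31 = -1451)
(Q(5) + P(-3)*5)/(783 + S) = (2*5**2 + 2*5)/(783 - 1451) = (2*25 + 10)/(-668) = (50 + 10)*(-1/668) = 60*(-1/668) = -15/167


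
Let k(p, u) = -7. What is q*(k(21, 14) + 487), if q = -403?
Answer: -193440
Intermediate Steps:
q*(k(21, 14) + 487) = -403*(-7 + 487) = -403*480 = -193440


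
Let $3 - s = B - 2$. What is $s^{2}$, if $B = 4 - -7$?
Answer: $36$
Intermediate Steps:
$B = 11$ ($B = 4 + 7 = 11$)
$s = -6$ ($s = 3 - \left(11 - 2\right) = 3 - 9 = -6$)
$s^{2} = \left(-6\right)^{2} = 36$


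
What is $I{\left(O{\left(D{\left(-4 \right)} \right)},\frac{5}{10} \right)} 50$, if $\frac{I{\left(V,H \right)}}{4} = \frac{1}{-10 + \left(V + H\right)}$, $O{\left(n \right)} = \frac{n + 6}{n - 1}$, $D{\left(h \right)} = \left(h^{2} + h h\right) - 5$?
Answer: $- \frac{2600}{107} \approx -24.299$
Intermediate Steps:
$D{\left(h \right)} = -5 + 2 h^{2}$ ($D{\left(h \right)} = \left(h^{2} + h^{2}\right) - 5 = 2 h^{2} - 5 = -5 + 2 h^{2}$)
$O{\left(n \right)} = \frac{6 + n}{-1 + n}$
$I{\left(V,H \right)} = \frac{4}{-10 + H + V}$ ($I{\left(V,H \right)} = \frac{4}{-10 + \left(V + H\right)} = \frac{4}{-10 + \left(H + V\right)} = \frac{4}{-10 + H + V}$)
$I{\left(O{\left(D{\left(-4 \right)} \right)},\frac{5}{10} \right)} 50 = \frac{4}{-10 + \frac{5}{10} + \frac{6 - \left(5 - 2 \left(-4\right)^{2}\right)}{-1 - \left(5 - 2 \left(-4\right)^{2}\right)}} 50 = \frac{4}{-10 + 5 \cdot \frac{1}{10} + \frac{6 + \left(-5 + 2 \cdot 16\right)}{-1 + \left(-5 + 2 \cdot 16\right)}} 50 = \frac{4}{-10 + \frac{1}{2} + \frac{6 + \left(-5 + 32\right)}{-1 + \left(-5 + 32\right)}} 50 = \frac{4}{-10 + \frac{1}{2} + \frac{6 + 27}{-1 + 27}} \cdot 50 = \frac{4}{-10 + \frac{1}{2} + \frac{1}{26} \cdot 33} \cdot 50 = \frac{4}{-10 + \frac{1}{2} + \frac{33}{26}} \cdot 50 = \frac{4}{- \frac{107}{13}} \cdot 50 = 4 \left(- \frac{13}{107}\right) 50 = \left(- \frac{52}{107}\right) 50 = - \frac{2600}{107}$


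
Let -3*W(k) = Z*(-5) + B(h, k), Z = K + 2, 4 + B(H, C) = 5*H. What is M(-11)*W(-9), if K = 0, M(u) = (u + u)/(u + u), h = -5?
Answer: 13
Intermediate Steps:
M(u) = 1 (M(u) = (2*u)/((2*u)) = (2*u)*(1/(2*u)) = 1)
B(H, C) = -4 + 5*H
Z = 2 (Z = 0 + 2 = 2)
W(k) = 13 (W(k) = -(2*(-5) + (-4 + 5*(-5)))/3 = -(-10 + (-4 - 25))/3 = -(-10 - 29)/3 = -⅓*(-39) = 13)
M(-11)*W(-9) = 1*13 = 13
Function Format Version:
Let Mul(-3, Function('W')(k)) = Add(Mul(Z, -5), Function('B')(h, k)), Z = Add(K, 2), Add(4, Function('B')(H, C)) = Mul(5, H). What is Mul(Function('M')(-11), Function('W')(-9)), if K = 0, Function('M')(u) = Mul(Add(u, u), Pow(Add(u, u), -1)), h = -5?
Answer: 13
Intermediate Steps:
Function('M')(u) = 1 (Function('M')(u) = Mul(Mul(2, u), Pow(Mul(2, u), -1)) = Mul(Mul(2, u), Mul(Rational(1, 2), Pow(u, -1))) = 1)
Function('B')(H, C) = Add(-4, Mul(5, H))
Z = 2 (Z = Add(0, 2) = 2)
Function('W')(k) = 13 (Function('W')(k) = Mul(Rational(-1, 3), Add(Mul(2, -5), Add(-4, Mul(5, -5)))) = Mul(Rational(-1, 3), Add(-10, Add(-4, -25))) = Mul(Rational(-1, 3), Add(-10, -29)) = Mul(Rational(-1, 3), -39) = 13)
Mul(Function('M')(-11), Function('W')(-9)) = Mul(1, 13) = 13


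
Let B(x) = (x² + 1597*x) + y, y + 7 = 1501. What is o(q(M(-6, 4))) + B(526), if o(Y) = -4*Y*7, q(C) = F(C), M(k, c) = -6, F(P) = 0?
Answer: 1118192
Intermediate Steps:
y = 1494 (y = -7 + 1501 = 1494)
q(C) = 0
o(Y) = -28*Y
B(x) = 1494 + x² + 1597*x (B(x) = (x² + 1597*x) + 1494 = 1494 + x² + 1597*x)
o(q(M(-6, 4))) + B(526) = -28*0 + (1494 + 526² + 1597*526) = 0 + (1494 + 276676 + 840022) = 0 + 1118192 = 1118192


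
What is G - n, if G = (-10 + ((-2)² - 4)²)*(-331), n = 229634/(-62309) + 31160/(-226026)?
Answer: 23335038827732/7041727017 ≈ 3313.8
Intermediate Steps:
n = -26922401462/7041727017 (n = 229634*(-1/62309) + 31160*(-1/226026) = -229634/62309 - 15580/113013 = -26922401462/7041727017 ≈ -3.8233)
G = 3310 (G = (-10 + (4 - 4)²)*(-331) = (-10 + 0²)*(-331) = (-10 + 0)*(-331) = -10*(-331) = 3310)
G - n = 3310 - 1*(-26922401462/7041727017) = 3310 + 26922401462/7041727017 = 23335038827732/7041727017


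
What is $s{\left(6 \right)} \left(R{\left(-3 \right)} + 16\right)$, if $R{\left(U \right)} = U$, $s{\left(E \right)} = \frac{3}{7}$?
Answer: $\frac{39}{7} \approx 5.5714$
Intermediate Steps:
$s{\left(E \right)} = \frac{3}{7}$ ($s{\left(E \right)} = 3 \cdot \frac{1}{7} = \frac{3}{7}$)
$s{\left(6 \right)} \left(R{\left(-3 \right)} + 16\right) = \frac{3 \left(-3 + 16\right)}{7} = \frac{3}{7} \cdot 13 = \frac{39}{7}$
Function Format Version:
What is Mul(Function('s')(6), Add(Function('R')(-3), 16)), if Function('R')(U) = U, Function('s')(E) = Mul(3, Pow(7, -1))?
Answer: Rational(39, 7) ≈ 5.5714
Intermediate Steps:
Function('s')(E) = Rational(3, 7) (Function('s')(E) = Mul(3, Rational(1, 7)) = Rational(3, 7))
Mul(Function('s')(6), Add(Function('R')(-3), 16)) = Mul(Rational(3, 7), Add(-3, 16)) = Mul(Rational(3, 7), 13) = Rational(39, 7)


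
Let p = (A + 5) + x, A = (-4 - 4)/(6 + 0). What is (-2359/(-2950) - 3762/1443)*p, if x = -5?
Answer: 5129242/2128425 ≈ 2.4099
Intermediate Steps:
A = -4/3 (A = -8/6 = -8*⅙ = -4/3 ≈ -1.3333)
p = -4/3 (p = (-4/3 + 5) - 5 = 11/3 - 5 = -4/3 ≈ -1.3333)
(-2359/(-2950) - 3762/1443)*p = (-2359/(-2950) - 3762/1443)*(-4/3) = (-2359*(-1/2950) - 3762*1/1443)*(-4/3) = (2359/2950 - 1254/481)*(-4/3) = -2564621/1418950*(-4/3) = 5129242/2128425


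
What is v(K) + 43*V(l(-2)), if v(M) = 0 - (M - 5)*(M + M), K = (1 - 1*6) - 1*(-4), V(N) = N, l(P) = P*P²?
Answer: -356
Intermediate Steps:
l(P) = P³
K = -1 (K = (1 - 6) + 4 = -5 + 4 = -1)
v(M) = -2*M*(-5 + M) (v(M) = 0 - (-5 + M)*2*M = 0 - 2*M*(-5 + M) = -2*M*(-5 + M))
v(K) + 43*V(l(-2)) = 2*(-1)*(5 - 1*(-1)) + 43*(-2)³ = 2*(-1)*(5 + 1) + 43*(-8) = 2*(-1)*6 - 344 = -12 - 344 = -356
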